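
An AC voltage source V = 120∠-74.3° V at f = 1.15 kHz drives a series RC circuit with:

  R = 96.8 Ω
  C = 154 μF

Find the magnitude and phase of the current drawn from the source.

Step 1 — Angular frequency: ω = 2π·f = 2π·1150 = 7226 rad/s.
Step 2 — Component impedances:
  R: Z = R = 96.8 Ω
  C: Z = 1/(jωC) = -j/(ω·C) = 0 - j0.8987 Ω
Step 3 — Series combination: Z_total = R + C = 96.8 - j0.8987 Ω = 96.8∠-0.5° Ω.
Step 4 — Source phasor: V = 120∠-74.3° V = 32.47 - j115.5 V.
Step 5 — Ohm's law: I = V / Z_total = (32.47 - j115.5) / (96.8 - j0.8987) = 0.3465 - j1.19 A.
Step 6 — Convert to polar: |I| = 1.24 A, ∠I = -73.8°.

I = 1.24∠-73.8° A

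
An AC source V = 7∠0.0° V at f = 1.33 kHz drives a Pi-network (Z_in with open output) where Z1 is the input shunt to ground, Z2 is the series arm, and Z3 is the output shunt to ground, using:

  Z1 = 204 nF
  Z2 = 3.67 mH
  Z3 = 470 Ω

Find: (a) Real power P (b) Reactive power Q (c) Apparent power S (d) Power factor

Step 1 — Angular frequency: ω = 2π·f = 2π·1330 = 8357 rad/s.
Step 2 — Component impedances:
  Z1: Z = 1/(jωC) = -j/(ω·C) = 0 - j586.6 Ω
  Z2: Z = jωL = j·8357·0.00367 = 0 + j30.67 Ω
  Z3: Z = R = 470 Ω
Step 3 — With open output, the series arm Z2 and the output shunt Z3 appear in series to ground: Z2 + Z3 = 470 + j30.67 Ω.
Step 4 — Parallel with input shunt Z1: Z_in = Z1 || (Z2 + Z3) = 305.2 - j225.6 Ω = 379.5∠-36.5° Ω.
Step 5 — Source phasor: V = 7∠0.0° V = 7 V.
Step 6 — Current: I = V / Z = 0.01483 + j0.01097 A = 0.01844∠36.5° A.
Step 7 — Complex power: S = V·I* = 0.1038 - j0.07676 VA.
Step 8 — Real power: P = Re(S) = 0.1038 W.
Step 9 — Reactive power: Q = Im(S) = -0.07676 VAR.
Step 10 — Apparent power: |S| = 0.1291 VA.
Step 11 — Power factor: PF = P/|S| = 0.8041 (leading).

(a) P = 0.1038 W  (b) Q = -0.07676 VAR  (c) S = 0.1291 VA  (d) PF = 0.8041 (leading)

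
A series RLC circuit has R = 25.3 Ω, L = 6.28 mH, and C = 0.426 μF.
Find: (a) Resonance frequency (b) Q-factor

Step 1 — Resonance condition Im(Z)=0 gives ω₀ = 1/√(LC).
Step 2 — ω₀ = 1/√(0.00628·4.26e-07) = 1.933e+04 rad/s.
Step 3 — f₀ = ω₀/(2π) = 3077 Hz.
Step 4 — Series Q: Q = ω₀L/R = 1.933e+04·0.00628/25.3 = 4.799.

(a) f₀ = 3077 Hz  (b) Q = 4.799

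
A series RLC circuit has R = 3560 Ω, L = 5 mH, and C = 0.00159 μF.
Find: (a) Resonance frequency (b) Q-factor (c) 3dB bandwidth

Step 1 — Resonance condition Im(Z)=0 gives ω₀ = 1/√(LC).
Step 2 — ω₀ = 1/√(0.005·1.59e-09) = 3.547e+05 rad/s.
Step 3 — f₀ = ω₀/(2π) = 5.645e+04 Hz.
Step 4 — Series Q: Q = ω₀L/R = 3.547e+05·0.005/3560 = 0.4981.
Step 5 — 3dB bandwidth: Δω = ω₀/Q = 7.12e+05 rad/s; BW = Δω/(2π) = 1.133e+05 Hz.

(a) f₀ = 5.645e+04 Hz  (b) Q = 0.4981  (c) BW = 1.133e+05 Hz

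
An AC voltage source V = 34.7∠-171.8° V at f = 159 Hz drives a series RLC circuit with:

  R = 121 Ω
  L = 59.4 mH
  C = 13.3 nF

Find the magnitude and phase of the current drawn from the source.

Step 1 — Angular frequency: ω = 2π·f = 2π·159 = 999 rad/s.
Step 2 — Component impedances:
  R: Z = R = 121 Ω
  L: Z = jωL = j·999·0.0594 = 0 + j59.34 Ω
  C: Z = 1/(jωC) = -j/(ω·C) = 0 - j7.526e+04 Ω
Step 3 — Series combination: Z_total = R + L + C = 121 - j7.52e+04 Ω = 7.52e+04∠-89.9° Ω.
Step 4 — Source phasor: V = 34.7∠-171.8° V = -34.35 - j4.949 V.
Step 5 — Ohm's law: I = V / Z_total = (-34.35 - j4.949) / (121 - j7.52e+04) = 6.508e-05 - j0.0004568 A.
Step 6 — Convert to polar: |I| = 0.0004614 A, ∠I = -81.9°.

I = 0.0004614∠-81.9° A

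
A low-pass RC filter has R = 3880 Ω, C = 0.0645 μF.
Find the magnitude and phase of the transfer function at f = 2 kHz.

Step 1 — Angular frequency: ω = 2π·2000 = 1.257e+04 rad/s.
Step 2 — Transfer function: H(jω) = 1/(1 + jωRC).
Step 3 — Denominator: 1 + jωRC = 1 + j·1.257e+04·3880·6.45e-08 = 1 + j3.145.
Step 4 — H = 0.09183 - j0.2888.
Step 5 — Magnitude: |H| = 0.303 (-10.4 dB); phase: φ = -72.4°.

|H| = 0.303 (-10.4 dB), φ = -72.4°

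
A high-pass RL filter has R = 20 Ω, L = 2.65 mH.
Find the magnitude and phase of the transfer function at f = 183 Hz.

Step 1 — Angular frequency: ω = 2π·183 = 1150 rad/s.
Step 2 — Transfer function: H(jω) = jωL/(R + jωL).
Step 3 — Numerator jωL = j·3.047; denominator R + jωL = 20 + j3.047.
Step 4 — H = 0.02268 + j0.1489.
Step 5 — Magnitude: |H| = 0.1506 (-16.4 dB); phase: φ = 81.3°.

|H| = 0.1506 (-16.4 dB), φ = 81.3°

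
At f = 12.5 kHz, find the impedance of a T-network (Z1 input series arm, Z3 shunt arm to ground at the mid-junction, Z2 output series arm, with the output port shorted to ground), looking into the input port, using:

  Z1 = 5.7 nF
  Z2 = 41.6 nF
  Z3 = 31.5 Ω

Step 1 — Angular frequency: ω = 2π·f = 2π·1.25e+04 = 7.854e+04 rad/s.
Step 2 — Component impedances:
  Z1: Z = 1/(jωC) = -j/(ω·C) = 0 - j2234 Ω
  Z2: Z = 1/(jωC) = -j/(ω·C) = 0 - j306.1 Ω
  Z3: Z = R = 31.5 Ω
Step 3 — With the output port shorted to ground, the output series arm Z2 runs from the junction to ground; the shunt arm Z3 also runs from the junction to ground. They appear in parallel: Z3 || Z2 = 31.17 - j3.208 Ω.
Step 4 — Series with input arm Z1: Z_in = Z1 + (Z3 || Z2) = 31.17 - j2237 Ω = 2237∠-89.2° Ω.

Z = 31.17 - j2237 Ω = 2237∠-89.2° Ω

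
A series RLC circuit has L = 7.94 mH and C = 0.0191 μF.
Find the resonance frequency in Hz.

Step 1 — Resonance condition Im(Z)=0 gives ω₀ = 1/√(LC).
Step 2 — ω₀ = 1/√(0.00794·1.91e-08) = 8.12e+04 rad/s.
Step 3 — f₀ = ω₀/(2π) = 1.292e+04 Hz.

f₀ = 1.292e+04 Hz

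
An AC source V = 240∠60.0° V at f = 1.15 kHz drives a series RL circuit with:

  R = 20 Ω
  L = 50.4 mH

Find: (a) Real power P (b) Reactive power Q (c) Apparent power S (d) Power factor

Step 1 — Angular frequency: ω = 2π·f = 2π·1150 = 7226 rad/s.
Step 2 — Component impedances:
  R: Z = R = 20 Ω
  L: Z = jωL = j·7226·0.0504 = 0 + j364.2 Ω
Step 3 — Series combination: Z_total = R + L = 20 + j364.2 Ω = 364.7∠86.9° Ω.
Step 4 — Source phasor: V = 240∠60.0° V = 120 + j207.8 V.
Step 5 — Current: I = V / Z = 0.5871 - j0.2973 A = 0.658∠-26.9° A.
Step 6 — Complex power: S = V·I* = 8.66 + j157.7 VA.
Step 7 — Real power: P = Re(S) = 8.66 W.
Step 8 — Reactive power: Q = Im(S) = 157.7 VAR.
Step 9 — Apparent power: |S| = 157.9 VA.
Step 10 — Power factor: PF = P/|S| = 0.05484 (lagging).

(a) P = 8.66 W  (b) Q = 157.7 VAR  (c) S = 157.9 VA  (d) PF = 0.05484 (lagging)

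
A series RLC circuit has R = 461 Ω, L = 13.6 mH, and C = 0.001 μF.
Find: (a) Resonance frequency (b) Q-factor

Step 1 — Resonance condition Im(Z)=0 gives ω₀ = 1/√(LC).
Step 2 — ω₀ = 1/√(0.0136·1e-09) = 2.712e+05 rad/s.
Step 3 — f₀ = ω₀/(2π) = 4.316e+04 Hz.
Step 4 — Series Q: Q = ω₀L/R = 2.712e+05·0.0136/461 = 8.

(a) f₀ = 4.316e+04 Hz  (b) Q = 8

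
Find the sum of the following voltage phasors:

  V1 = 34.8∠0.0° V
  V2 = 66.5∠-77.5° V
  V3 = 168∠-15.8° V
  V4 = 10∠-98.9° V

Step 1 — Convert each phasor to rectangular form:
  V1 = 34.8·(cos(0.0°) + j·sin(0.0°)) = 34.8 V
  V2 = 66.5·(cos(-77.5°) + j·sin(-77.5°)) = 14.39 - j64.92 V
  V3 = 168·(cos(-15.8°) + j·sin(-15.8°)) = 161.7 - j45.74 V
  V4 = 10·(cos(-98.9°) + j·sin(-98.9°)) = -1.547 - j9.88 V
Step 2 — Sum components: V_total = 209.3 - j120.5 V.
Step 3 — Convert to polar: |V_total| = 241.5 V, ∠V_total = -29.9°.

V_total = 241.5∠-29.9° V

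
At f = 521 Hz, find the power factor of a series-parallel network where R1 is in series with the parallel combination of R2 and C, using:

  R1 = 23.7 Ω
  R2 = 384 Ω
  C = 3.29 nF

Step 1 — Angular frequency: ω = 2π·f = 2π·521 = 3274 rad/s.
Step 2 — Component impedances:
  R1: Z = R = 23.7 Ω
  R2: Z = R = 384 Ω
  C: Z = 1/(jωC) = -j/(ω·C) = 0 - j9.285e+04 Ω
Step 3 — Parallel branch: R2 || C = 1/(1/R2 + 1/C) = 384 - j1.588 Ω.
Step 4 — Series with R1: Z_total = R1 + (R2 || C) = 407.7 - j1.588 Ω = 407.7∠-0.2° Ω.
Step 5 — Power factor: PF = cos(φ) = Re(Z)/|Z| = 407.7/407.7 = 1.
Step 6 — Type: Im(Z) = -1.588 ⇒ leading (phase φ = -0.2°).

PF = 1 (leading, φ = -0.2°)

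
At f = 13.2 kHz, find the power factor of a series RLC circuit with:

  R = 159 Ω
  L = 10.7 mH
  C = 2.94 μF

Step 1 — Angular frequency: ω = 2π·f = 2π·1.32e+04 = 8.294e+04 rad/s.
Step 2 — Component impedances:
  R: Z = R = 159 Ω
  L: Z = jωL = j·8.294e+04·0.0107 = 0 + j887.4 Ω
  C: Z = 1/(jωC) = -j/(ω·C) = 0 - j4.101 Ω
Step 3 — Series combination: Z_total = R + L + C = 159 + j883.3 Ω = 897.5∠79.8° Ω.
Step 4 — Power factor: PF = cos(φ) = Re(Z)/|Z| = 159/897.5 = 0.1772.
Step 5 — Type: Im(Z) = 883.3 ⇒ lagging (phase φ = 79.8°).

PF = 0.1772 (lagging, φ = 79.8°)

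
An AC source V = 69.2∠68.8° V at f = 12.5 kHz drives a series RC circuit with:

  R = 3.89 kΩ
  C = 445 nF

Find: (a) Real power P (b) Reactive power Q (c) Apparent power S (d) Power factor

Step 1 — Angular frequency: ω = 2π·f = 2π·1.25e+04 = 7.854e+04 rad/s.
Step 2 — Component impedances:
  R: Z = R = 3890 Ω
  C: Z = 1/(jωC) = -j/(ω·C) = 0 - j28.61 Ω
Step 3 — Series combination: Z_total = R + C = 3890 - j28.61 Ω = 3890∠-0.4° Ω.
Step 4 — Source phasor: V = 69.2∠68.8° V = 25.02 + j64.52 V.
Step 5 — Current: I = V / Z = 0.006311 + j0.01663 A = 0.01779∠69.2° A.
Step 6 — Complex power: S = V·I* = 1.231 - j0.009054 VA.
Step 7 — Real power: P = Re(S) = 1.231 W.
Step 8 — Reactive power: Q = Im(S) = -0.009054 VAR.
Step 9 — Apparent power: |S| = 1.231 VA.
Step 10 — Power factor: PF = P/|S| = 1 (leading).

(a) P = 1.231 W  (b) Q = -0.009054 VAR  (c) S = 1.231 VA  (d) PF = 1 (leading)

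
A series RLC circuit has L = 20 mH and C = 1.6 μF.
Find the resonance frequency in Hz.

Step 1 — Resonance condition Im(Z)=0 gives ω₀ = 1/√(LC).
Step 2 — ω₀ = 1/√(0.02·1.6e-06) = 5590 rad/s.
Step 3 — f₀ = ω₀/(2π) = 889.7 Hz.

f₀ = 889.7 Hz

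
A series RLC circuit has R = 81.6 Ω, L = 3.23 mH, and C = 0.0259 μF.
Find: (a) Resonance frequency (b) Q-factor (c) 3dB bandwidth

Step 1 — Resonance: ω₀ = 1/√(LC) = 1/√(0.00323·2.59e-08) = 1.093e+05 rad/s.
Step 2 — f₀ = ω₀/(2π) = 1.74e+04 Hz.
Step 3 — Series Q: Q = ω₀L/R = 1.093e+05·0.00323/81.6 = 4.328.
Step 4 — Bandwidth: Δω = ω₀/Q = 2.526e+04 rad/s; BW = Δω/(2π) = 4021 Hz.

(a) f₀ = 1.74e+04 Hz  (b) Q = 4.328  (c) BW = 4021 Hz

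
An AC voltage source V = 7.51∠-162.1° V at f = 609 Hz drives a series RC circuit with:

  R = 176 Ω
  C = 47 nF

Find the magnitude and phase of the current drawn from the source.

Step 1 — Angular frequency: ω = 2π·f = 2π·609 = 3826 rad/s.
Step 2 — Component impedances:
  R: Z = R = 176 Ω
  C: Z = 1/(jωC) = -j/(ω·C) = 0 - j5560 Ω
Step 3 — Series combination: Z_total = R + C = 176 - j5560 Ω = 5563∠-88.2° Ω.
Step 4 — Source phasor: V = 7.51∠-162.1° V = -7.146 - j2.308 V.
Step 5 — Ohm's law: I = V / Z_total = (-7.146 - j2.308) / (176 - j5560) = 0.0003741 - j0.001297 A.
Step 6 — Convert to polar: |I| = 0.00135 A, ∠I = -73.9°.

I = 0.00135∠-73.9° A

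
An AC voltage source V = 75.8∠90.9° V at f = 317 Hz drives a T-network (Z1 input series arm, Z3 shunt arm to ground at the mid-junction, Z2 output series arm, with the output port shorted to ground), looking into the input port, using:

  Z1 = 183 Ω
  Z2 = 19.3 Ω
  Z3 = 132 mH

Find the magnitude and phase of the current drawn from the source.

Step 1 — Angular frequency: ω = 2π·f = 2π·317 = 1992 rad/s.
Step 2 — Component impedances:
  Z1: Z = R = 183 Ω
  Z2: Z = R = 19.3 Ω
  Z3: Z = jωL = j·1992·0.132 = 0 + j262.9 Ω
Step 3 — With the output port shorted to ground, the output series arm Z2 runs from the junction to ground; the shunt arm Z3 also runs from the junction to ground. They appear in parallel: Z3 || Z2 = 19.2 + j1.409 Ω.
Step 4 — Series with input arm Z1: Z_in = Z1 + (Z3 || Z2) = 202.2 + j1.409 Ω = 202.2∠0.4° Ω.
Step 5 — Source phasor: V = 75.8∠90.9° V = -1.191 + j75.79 V.
Step 6 — Ohm's law: I = V / Z_total = (-1.191 + j75.79) / (202.2 + j1.409) = -0.003276 + j0.3749 A.
Step 7 — Convert to polar: |I| = 0.3749 A, ∠I = 90.5°.

I = 0.3749∠90.5° A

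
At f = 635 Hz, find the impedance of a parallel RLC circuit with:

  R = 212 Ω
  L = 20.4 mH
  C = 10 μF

Step 1 — Angular frequency: ω = 2π·f = 2π·635 = 3990 rad/s.
Step 2 — Component impedances:
  R: Z = R = 212 Ω
  L: Z = jωL = j·3990·0.0204 = 0 + j81.39 Ω
  C: Z = 1/(jωC) = -j/(ω·C) = 0 - j25.06 Ω
Step 3 — Parallel combination: 1/Z_total = 1/R + 1/L + 1/C; Z_total = 6.011 - j35.19 Ω = 35.7∠-80.3° Ω.

Z = 6.011 - j35.19 Ω = 35.7∠-80.3° Ω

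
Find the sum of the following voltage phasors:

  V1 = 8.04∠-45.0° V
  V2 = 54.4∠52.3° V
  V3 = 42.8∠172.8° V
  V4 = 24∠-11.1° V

Step 1 — Convert each phasor to rectangular form:
  V1 = 8.04·(cos(-45.0°) + j·sin(-45.0°)) = 5.685 - j5.685 V
  V2 = 54.4·(cos(52.3°) + j·sin(52.3°)) = 33.27 + j43.04 V
  V3 = 42.8·(cos(172.8°) + j·sin(172.8°)) = -42.46 + j5.364 V
  V4 = 24·(cos(-11.1°) + j·sin(-11.1°)) = 23.55 - j4.621 V
Step 2 — Sum components: V_total = 20.04 + j38.1 V.
Step 3 — Convert to polar: |V_total| = 43.05 V, ∠V_total = 62.3°.

V_total = 43.05∠62.3° V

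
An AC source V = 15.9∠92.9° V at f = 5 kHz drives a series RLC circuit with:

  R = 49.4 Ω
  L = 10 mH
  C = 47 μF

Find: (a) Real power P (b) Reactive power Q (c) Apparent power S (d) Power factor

Step 1 — Angular frequency: ω = 2π·f = 2π·5000 = 3.142e+04 rad/s.
Step 2 — Component impedances:
  R: Z = R = 49.4 Ω
  L: Z = jωL = j·3.142e+04·0.01 = 0 + j314.2 Ω
  C: Z = 1/(jωC) = -j/(ω·C) = 0 - j0.6773 Ω
Step 3 — Series combination: Z_total = R + L + C = 49.4 + j313.5 Ω = 317.4∠81.0° Ω.
Step 4 — Source phasor: V = 15.9∠92.9° V = -0.8044 + j15.88 V.
Step 5 — Current: I = V / Z = 0.04903 + j0.01029 A = 0.0501∠11.9° A.
Step 6 — Complex power: S = V·I* = 0.124 + j0.7869 VA.
Step 7 — Real power: P = Re(S) = 0.124 W.
Step 8 — Reactive power: Q = Im(S) = 0.7869 VAR.
Step 9 — Apparent power: |S| = 0.7966 VA.
Step 10 — Power factor: PF = P/|S| = 0.1557 (lagging).

(a) P = 0.124 W  (b) Q = 0.7869 VAR  (c) S = 0.7966 VA  (d) PF = 0.1557 (lagging)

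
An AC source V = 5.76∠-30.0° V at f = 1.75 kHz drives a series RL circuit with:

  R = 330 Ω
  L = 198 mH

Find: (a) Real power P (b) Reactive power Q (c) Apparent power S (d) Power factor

Step 1 — Angular frequency: ω = 2π·f = 2π·1750 = 1.1e+04 rad/s.
Step 2 — Component impedances:
  R: Z = R = 330 Ω
  L: Z = jωL = j·1.1e+04·0.198 = 0 + j2177 Ω
Step 3 — Series combination: Z_total = R + L = 330 + j2177 Ω = 2202∠81.4° Ω.
Step 4 — Source phasor: V = 5.76∠-30.0° V = 4.988 - j2.88 V.
Step 5 — Current: I = V / Z = -0.0009536 - j0.002436 A = 0.002616∠-111.4° A.
Step 6 — Complex power: S = V·I* = 0.002258 + j0.0149 VA.
Step 7 — Real power: P = Re(S) = 0.002258 W.
Step 8 — Reactive power: Q = Im(S) = 0.0149 VAR.
Step 9 — Apparent power: |S| = 0.01507 VA.
Step 10 — Power factor: PF = P/|S| = 0.1499 (lagging).

(a) P = 0.002258 W  (b) Q = 0.0149 VAR  (c) S = 0.01507 VA  (d) PF = 0.1499 (lagging)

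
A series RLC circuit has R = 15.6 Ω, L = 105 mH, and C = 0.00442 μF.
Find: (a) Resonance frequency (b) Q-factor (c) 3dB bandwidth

Step 1 — Resonance condition Im(Z)=0 gives ω₀ = 1/√(LC).
Step 2 — ω₀ = 1/√(0.105·4.42e-09) = 4.642e+04 rad/s.
Step 3 — f₀ = ω₀/(2π) = 7388 Hz.
Step 4 — Series Q: Q = ω₀L/R = 4.642e+04·0.105/15.6 = 312.4.
Step 5 — 3dB bandwidth: Δω = ω₀/Q = 148.6 rad/s; BW = Δω/(2π) = 23.65 Hz.

(a) f₀ = 7388 Hz  (b) Q = 312.4  (c) BW = 23.65 Hz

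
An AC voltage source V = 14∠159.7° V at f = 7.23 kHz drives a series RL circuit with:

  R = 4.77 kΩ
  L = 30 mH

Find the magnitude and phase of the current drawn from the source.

Step 1 — Angular frequency: ω = 2π·f = 2π·7230 = 4.543e+04 rad/s.
Step 2 — Component impedances:
  R: Z = R = 4770 Ω
  L: Z = jωL = j·4.543e+04·0.03 = 0 + j1363 Ω
Step 3 — Series combination: Z_total = R + L = 4770 + j1363 Ω = 4961∠15.9° Ω.
Step 4 — Source phasor: V = 14∠159.7° V = -13.13 + j4.857 V.
Step 5 — Ohm's law: I = V / Z_total = (-13.13 + j4.857) / (4770 + j1363) = -0.002276 + j0.001669 A.
Step 6 — Convert to polar: |I| = 0.002822 A, ∠I = 143.8°.

I = 0.002822∠143.8° A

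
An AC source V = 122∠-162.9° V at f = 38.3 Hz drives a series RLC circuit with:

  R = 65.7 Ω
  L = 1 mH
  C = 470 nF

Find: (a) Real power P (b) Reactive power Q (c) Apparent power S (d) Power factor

Step 1 — Angular frequency: ω = 2π·f = 2π·38.3 = 240.6 rad/s.
Step 2 — Component impedances:
  R: Z = R = 65.7 Ω
  L: Z = jωL = j·240.6·0.001 = 0 + j0.2406 Ω
  C: Z = 1/(jωC) = -j/(ω·C) = 0 - j8841 Ω
Step 3 — Series combination: Z_total = R + L + C = 65.7 - j8841 Ω = 8841∠-89.6° Ω.
Step 4 — Source phasor: V = 122∠-162.9° V = -116.6 - j35.87 V.
Step 5 — Current: I = V / Z = 0.003959 - j0.01322 A = 0.0138∠-73.3° A.
Step 6 — Complex power: S = V·I* = 0.01251 - j1.683 VA.
Step 7 — Real power: P = Re(S) = 0.01251 W.
Step 8 — Reactive power: Q = Im(S) = -1.683 VAR.
Step 9 — Apparent power: |S| = 1.683 VA.
Step 10 — Power factor: PF = P/|S| = 0.007431 (leading).

(a) P = 0.01251 W  (b) Q = -1.683 VAR  (c) S = 1.683 VA  (d) PF = 0.007431 (leading)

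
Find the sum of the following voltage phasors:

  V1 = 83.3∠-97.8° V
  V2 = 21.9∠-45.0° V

Step 1 — Convert each phasor to rectangular form:
  V1 = 83.3·(cos(-97.8°) + j·sin(-97.8°)) = -11.31 - j82.53 V
  V2 = 21.9·(cos(-45.0°) + j·sin(-45.0°)) = 15.49 - j15.49 V
Step 2 — Sum components: V_total = 4.181 - j98.01 V.
Step 3 — Convert to polar: |V_total| = 98.1 V, ∠V_total = -87.6°.

V_total = 98.1∠-87.6° V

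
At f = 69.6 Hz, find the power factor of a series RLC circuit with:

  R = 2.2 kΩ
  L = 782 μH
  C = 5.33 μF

Step 1 — Angular frequency: ω = 2π·f = 2π·69.6 = 437.3 rad/s.
Step 2 — Component impedances:
  R: Z = R = 2200 Ω
  L: Z = jωL = j·437.3·0.000782 = 0 + j0.342 Ω
  C: Z = 1/(jωC) = -j/(ω·C) = 0 - j429 Ω
Step 3 — Series combination: Z_total = R + L + C = 2200 - j428.7 Ω = 2241∠-11.0° Ω.
Step 4 — Power factor: PF = cos(φ) = Re(Z)/|Z| = 2200/2241.4 = 0.9815.
Step 5 — Type: Im(Z) = -428.7 ⇒ leading (phase φ = -11.0°).

PF = 0.9815 (leading, φ = -11.0°)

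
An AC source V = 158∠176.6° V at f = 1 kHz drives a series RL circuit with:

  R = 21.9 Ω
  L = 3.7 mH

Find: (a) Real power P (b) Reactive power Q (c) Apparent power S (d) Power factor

Step 1 — Angular frequency: ω = 2π·f = 2π·1000 = 6283 rad/s.
Step 2 — Component impedances:
  R: Z = R = 21.9 Ω
  L: Z = jωL = j·6283·0.0037 = 0 + j23.25 Ω
Step 3 — Series combination: Z_total = R + L = 21.9 + j23.25 Ω = 31.94∠46.7° Ω.
Step 4 — Source phasor: V = 158∠176.6° V = -157.7 + j9.37 V.
Step 5 — Current: I = V / Z = -3.173 + j3.796 A = 4.947∠129.9° A.
Step 6 — Complex power: S = V·I* = 536 + j568.9 VA.
Step 7 — Real power: P = Re(S) = 536 W.
Step 8 — Reactive power: Q = Im(S) = 568.9 VAR.
Step 9 — Apparent power: |S| = 781.6 VA.
Step 10 — Power factor: PF = P/|S| = 0.6857 (lagging).

(a) P = 536 W  (b) Q = 568.9 VAR  (c) S = 781.6 VA  (d) PF = 0.6857 (lagging)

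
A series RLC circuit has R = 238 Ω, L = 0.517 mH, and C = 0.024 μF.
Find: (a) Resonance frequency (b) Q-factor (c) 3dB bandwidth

Step 1 — Resonance: ω₀ = 1/√(LC) = 1/√(0.000517·2.4e-08) = 2.839e+05 rad/s.
Step 2 — f₀ = ω₀/(2π) = 4.518e+04 Hz.
Step 3 — Series Q: Q = ω₀L/R = 2.839e+05·0.000517/238 = 0.6167.
Step 4 — Bandwidth: Δω = ω₀/Q = 4.603e+05 rad/s; BW = Δω/(2π) = 7.327e+04 Hz.

(a) f₀ = 4.518e+04 Hz  (b) Q = 0.6167  (c) BW = 7.327e+04 Hz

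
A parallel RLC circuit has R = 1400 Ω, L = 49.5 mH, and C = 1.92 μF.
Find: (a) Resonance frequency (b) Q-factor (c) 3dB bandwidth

Step 1 — Resonance: ω₀ = 1/√(LC) = 1/√(0.0495·1.92e-06) = 3244 rad/s.
Step 2 — f₀ = ω₀/(2π) = 516.3 Hz.
Step 3 — Parallel Q: Q = R/(ω₀L) = 1400/(3244·0.0495) = 8.719.
Step 4 — Bandwidth: Δω = ω₀/Q = 372 rad/s; BW = Δω/(2π) = 59.21 Hz.

(a) f₀ = 516.3 Hz  (b) Q = 8.719  (c) BW = 59.21 Hz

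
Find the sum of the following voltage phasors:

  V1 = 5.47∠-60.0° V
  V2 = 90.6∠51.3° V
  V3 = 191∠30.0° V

Step 1 — Convert each phasor to rectangular form:
  V1 = 5.47·(cos(-60.0°) + j·sin(-60.0°)) = 2.735 - j4.737 V
  V2 = 90.6·(cos(51.3°) + j·sin(51.3°)) = 56.65 + j70.71 V
  V3 = 191·(cos(30.0°) + j·sin(30.0°)) = 165.4 + j95.5 V
Step 2 — Sum components: V_total = 224.8 + j161.5 V.
Step 3 — Convert to polar: |V_total| = 276.8 V, ∠V_total = 35.7°.

V_total = 276.8∠35.7° V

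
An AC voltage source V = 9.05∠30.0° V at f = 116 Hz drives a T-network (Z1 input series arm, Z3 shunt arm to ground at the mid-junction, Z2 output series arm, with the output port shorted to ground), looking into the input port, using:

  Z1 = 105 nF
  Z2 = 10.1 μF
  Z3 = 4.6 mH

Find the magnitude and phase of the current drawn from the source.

Step 1 — Angular frequency: ω = 2π·f = 2π·116 = 728.8 rad/s.
Step 2 — Component impedances:
  Z1: Z = 1/(jωC) = -j/(ω·C) = 0 - j1.307e+04 Ω
  Z2: Z = 1/(jωC) = -j/(ω·C) = 0 - j135.8 Ω
  Z3: Z = jωL = j·728.8·0.0046 = 0 + j3.353 Ω
Step 3 — With the output port shorted to ground, the output series arm Z2 runs from the junction to ground; the shunt arm Z3 also runs from the junction to ground. They appear in parallel: Z3 || Z2 = 0 + j3.438 Ω.
Step 4 — Series with input arm Z1: Z_in = Z1 + (Z3 || Z2) = 0 - j1.306e+04 Ω = 1.306e+04∠-90.0° Ω.
Step 5 — Source phasor: V = 9.05∠30.0° V = 7.838 + j4.525 V.
Step 6 — Ohm's law: I = V / Z_total = (7.838 + j4.525) / (0 - j1.306e+04) = -0.0003464 + j0.0006 A.
Step 7 — Convert to polar: |I| = 0.0006928 A, ∠I = 120.0°.

I = 0.0006928∠120.0° A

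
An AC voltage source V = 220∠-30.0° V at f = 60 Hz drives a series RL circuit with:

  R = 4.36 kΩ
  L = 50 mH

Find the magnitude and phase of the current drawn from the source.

Step 1 — Angular frequency: ω = 2π·f = 2π·60 = 377 rad/s.
Step 2 — Component impedances:
  R: Z = R = 4360 Ω
  L: Z = jωL = j·377·0.05 = 0 + j18.85 Ω
Step 3 — Series combination: Z_total = R + L = 4360 + j18.85 Ω = 4360∠0.2° Ω.
Step 4 — Source phasor: V = 220∠-30.0° V = 190.5 - j110 V.
Step 5 — Ohm's law: I = V / Z_total = (190.5 - j110) / (4360 + j18.85) = 0.04359 - j0.02542 A.
Step 6 — Convert to polar: |I| = 0.05046 A, ∠I = -30.2°.

I = 0.05046∠-30.2° A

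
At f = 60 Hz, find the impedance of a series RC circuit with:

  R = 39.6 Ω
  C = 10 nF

Step 1 — Angular frequency: ω = 2π·f = 2π·60 = 377 rad/s.
Step 2 — Component impedances:
  R: Z = R = 39.6 Ω
  C: Z = 1/(jωC) = -j/(ω·C) = 0 - j2.653e+05 Ω
Step 3 — Series combination: Z_total = R + C = 39.6 - j2.653e+05 Ω = 2.653e+05∠-90.0° Ω.

Z = 39.6 - j2.653e+05 Ω = 2.653e+05∠-90.0° Ω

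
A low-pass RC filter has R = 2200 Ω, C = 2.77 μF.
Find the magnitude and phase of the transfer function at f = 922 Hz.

Step 1 — Angular frequency: ω = 2π·922 = 5793 rad/s.
Step 2 — Transfer function: H(jω) = 1/(1 + jωRC).
Step 3 — Denominator: 1 + jωRC = 1 + j·5793·2200·2.77e-06 = 1 + j35.3.
Step 4 — H = 0.0008017 - j0.0283.
Step 5 — Magnitude: |H| = 0.02831 (-31.0 dB); phase: φ = -88.4°.

|H| = 0.02831 (-31.0 dB), φ = -88.4°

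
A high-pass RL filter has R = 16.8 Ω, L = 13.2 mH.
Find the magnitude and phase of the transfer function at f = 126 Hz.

Step 1 — Angular frequency: ω = 2π·126 = 791.7 rad/s.
Step 2 — Transfer function: H(jω) = jωL/(R + jωL).
Step 3 — Numerator jωL = j·10.45; denominator R + jωL = 16.8 + j10.45.
Step 4 — H = 0.279 + j0.4485.
Step 5 — Magnitude: |H| = 0.5282 (-5.5 dB); phase: φ = 58.1°.

|H| = 0.5282 (-5.5 dB), φ = 58.1°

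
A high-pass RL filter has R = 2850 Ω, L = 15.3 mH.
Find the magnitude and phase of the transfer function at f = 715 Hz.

Step 1 — Angular frequency: ω = 2π·715 = 4492 rad/s.
Step 2 — Transfer function: H(jω) = jωL/(R + jωL).
Step 3 — Numerator jωL = j·68.73; denominator R + jωL = 2850 + j68.73.
Step 4 — H = 0.0005813 + j0.0241.
Step 5 — Magnitude: |H| = 0.02411 (-32.4 dB); phase: φ = 88.6°.

|H| = 0.02411 (-32.4 dB), φ = 88.6°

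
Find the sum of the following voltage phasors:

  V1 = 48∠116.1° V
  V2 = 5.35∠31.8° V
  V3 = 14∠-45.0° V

Step 1 — Convert each phasor to rectangular form:
  V1 = 48·(cos(116.1°) + j·sin(116.1°)) = -21.12 + j43.11 V
  V2 = 5.35·(cos(31.8°) + j·sin(31.8°)) = 4.547 + j2.819 V
  V3 = 14·(cos(-45.0°) + j·sin(-45.0°)) = 9.899 - j9.899 V
Step 2 — Sum components: V_total = -6.671 + j36.03 V.
Step 3 — Convert to polar: |V_total| = 36.64 V, ∠V_total = 100.5°.

V_total = 36.64∠100.5° V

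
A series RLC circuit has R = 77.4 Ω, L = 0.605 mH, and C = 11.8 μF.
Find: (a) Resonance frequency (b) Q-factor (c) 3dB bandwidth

Step 1 — Resonance: ω₀ = 1/√(LC) = 1/√(0.000605·1.18e-05) = 1.184e+04 rad/s.
Step 2 — f₀ = ω₀/(2π) = 1884 Hz.
Step 3 — Series Q: Q = ω₀L/R = 1.184e+04·0.000605/77.4 = 0.09251.
Step 4 — Bandwidth: Δω = ω₀/Q = 1.279e+05 rad/s; BW = Δω/(2π) = 2.036e+04 Hz.

(a) f₀ = 1884 Hz  (b) Q = 0.09251  (c) BW = 2.036e+04 Hz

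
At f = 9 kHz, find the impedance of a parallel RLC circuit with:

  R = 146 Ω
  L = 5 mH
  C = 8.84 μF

Step 1 — Angular frequency: ω = 2π·f = 2π·9000 = 5.655e+04 rad/s.
Step 2 — Component impedances:
  R: Z = R = 146 Ω
  L: Z = jωL = j·5.655e+04·0.005 = 0 + j282.7 Ω
  C: Z = 1/(jωC) = -j/(ω·C) = 0 - j2 Ω
Step 3 — Parallel combination: 1/Z_total = 1/R + 1/L + 1/C; Z_total = 0.0278 - j2.014 Ω = 2.015∠-89.2° Ω.

Z = 0.0278 - j2.014 Ω = 2.015∠-89.2° Ω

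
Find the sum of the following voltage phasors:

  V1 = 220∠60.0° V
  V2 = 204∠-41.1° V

Step 1 — Convert each phasor to rectangular form:
  V1 = 220·(cos(60.0°) + j·sin(60.0°)) = 110 + j190.5 V
  V2 = 204·(cos(-41.1°) + j·sin(-41.1°)) = 153.7 - j134.1 V
Step 2 — Sum components: V_total = 263.7 + j56.42 V.
Step 3 — Convert to polar: |V_total| = 269.7 V, ∠V_total = 12.1°.

V_total = 269.7∠12.1° V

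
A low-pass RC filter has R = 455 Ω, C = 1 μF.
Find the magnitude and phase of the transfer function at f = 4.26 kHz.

Step 1 — Angular frequency: ω = 2π·4260 = 2.677e+04 rad/s.
Step 2 — Transfer function: H(jω) = 1/(1 + jωRC).
Step 3 — Denominator: 1 + jωRC = 1 + j·2.677e+04·455·1e-06 = 1 + j12.18.
Step 4 — H = 0.006697 - j0.08156.
Step 5 — Magnitude: |H| = 0.08184 (-21.7 dB); phase: φ = -85.3°.

|H| = 0.08184 (-21.7 dB), φ = -85.3°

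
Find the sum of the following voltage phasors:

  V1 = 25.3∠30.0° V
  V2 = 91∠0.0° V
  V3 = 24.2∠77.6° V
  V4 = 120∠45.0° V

Step 1 — Convert each phasor to rectangular form:
  V1 = 25.3·(cos(30.0°) + j·sin(30.0°)) = 21.91 + j12.65 V
  V2 = 91·(cos(0.0°) + j·sin(0.0°)) = 91 V
  V3 = 24.2·(cos(77.6°) + j·sin(77.6°)) = 5.197 + j23.64 V
  V4 = 120·(cos(45.0°) + j·sin(45.0°)) = 84.85 + j84.85 V
Step 2 — Sum components: V_total = 203 + j121.1 V.
Step 3 — Convert to polar: |V_total| = 236.4 V, ∠V_total = 30.8°.

V_total = 236.4∠30.8° V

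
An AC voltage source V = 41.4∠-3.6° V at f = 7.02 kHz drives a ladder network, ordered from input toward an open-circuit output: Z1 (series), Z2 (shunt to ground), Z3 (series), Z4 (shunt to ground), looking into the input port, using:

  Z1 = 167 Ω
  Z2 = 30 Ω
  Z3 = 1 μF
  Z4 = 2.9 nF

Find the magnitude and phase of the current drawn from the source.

Step 1 — Angular frequency: ω = 2π·f = 2π·7020 = 4.411e+04 rad/s.
Step 2 — Component impedances:
  Z1: Z = R = 167 Ω
  Z2: Z = R = 30 Ω
  Z3: Z = 1/(jωC) = -j/(ω·C) = 0 - j22.67 Ω
  Z4: Z = 1/(jωC) = -j/(ω·C) = 0 - j7818 Ω
Step 3 — Ladder network (open output): work backward from the far end, alternating series and parallel combinations. Z_in = 197 - j0.1148 Ω = 197∠-0.0° Ω.
Step 4 — Source phasor: V = 41.4∠-3.6° V = 41.32 - j2.6 V.
Step 5 — Ohm's law: I = V / Z_total = (41.32 - j2.6) / (197 - j0.1148) = 0.2097 - j0.01307 A.
Step 6 — Convert to polar: |I| = 0.2102 A, ∠I = -3.6°.

I = 0.2102∠-3.6° A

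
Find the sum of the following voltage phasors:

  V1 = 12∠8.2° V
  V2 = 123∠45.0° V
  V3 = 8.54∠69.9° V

Step 1 — Convert each phasor to rectangular form:
  V1 = 12·(cos(8.2°) + j·sin(8.2°)) = 11.88 + j1.712 V
  V2 = 123·(cos(45.0°) + j·sin(45.0°)) = 86.97 + j86.97 V
  V3 = 8.54·(cos(69.9°) + j·sin(69.9°)) = 2.935 + j8.02 V
Step 2 — Sum components: V_total = 101.8 + j96.71 V.
Step 3 — Convert to polar: |V_total| = 140.4 V, ∠V_total = 43.5°.

V_total = 140.4∠43.5° V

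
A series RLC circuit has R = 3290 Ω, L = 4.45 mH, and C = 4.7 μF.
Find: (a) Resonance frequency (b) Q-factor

Step 1 — Resonance condition Im(Z)=0 gives ω₀ = 1/√(LC).
Step 2 — ω₀ = 1/√(0.00445·4.7e-06) = 6915 rad/s.
Step 3 — f₀ = ω₀/(2π) = 1101 Hz.
Step 4 — Series Q: Q = ω₀L/R = 6915·0.00445/3290 = 0.009353.

(a) f₀ = 1101 Hz  (b) Q = 0.009353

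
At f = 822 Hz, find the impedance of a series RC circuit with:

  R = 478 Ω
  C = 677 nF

Step 1 — Angular frequency: ω = 2π·f = 2π·822 = 5165 rad/s.
Step 2 — Component impedances:
  R: Z = R = 478 Ω
  C: Z = 1/(jωC) = -j/(ω·C) = 0 - j286 Ω
Step 3 — Series combination: Z_total = R + C = 478 - j286 Ω = 557∠-30.9° Ω.

Z = 478 - j286 Ω = 557∠-30.9° Ω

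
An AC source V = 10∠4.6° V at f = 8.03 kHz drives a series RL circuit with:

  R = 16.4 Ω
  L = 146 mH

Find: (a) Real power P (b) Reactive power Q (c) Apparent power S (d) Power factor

Step 1 — Angular frequency: ω = 2π·f = 2π·8030 = 5.045e+04 rad/s.
Step 2 — Component impedances:
  R: Z = R = 16.4 Ω
  L: Z = jωL = j·5.045e+04·0.146 = 0 + j7366 Ω
Step 3 — Series combination: Z_total = R + L = 16.4 + j7366 Ω = 7366∠89.9° Ω.
Step 4 — Source phasor: V = 10∠4.6° V = 9.968 + j0.802 V.
Step 5 — Current: I = V / Z = 0.0001119 - j0.001353 A = 0.001358∠-85.3° A.
Step 6 — Complex power: S = V·I* = 3.022e-05 + j0.01358 VA.
Step 7 — Real power: P = Re(S) = 3.022e-05 W.
Step 8 — Reactive power: Q = Im(S) = 0.01358 VAR.
Step 9 — Apparent power: |S| = 0.01358 VA.
Step 10 — Power factor: PF = P/|S| = 0.002226 (lagging).

(a) P = 3.022e-05 W  (b) Q = 0.01358 VAR  (c) S = 0.01358 VA  (d) PF = 0.002226 (lagging)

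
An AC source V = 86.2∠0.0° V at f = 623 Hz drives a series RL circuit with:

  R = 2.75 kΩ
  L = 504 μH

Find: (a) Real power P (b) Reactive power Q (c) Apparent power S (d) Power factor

Step 1 — Angular frequency: ω = 2π·f = 2π·623 = 3914 rad/s.
Step 2 — Component impedances:
  R: Z = R = 2750 Ω
  L: Z = jωL = j·3914·0.000504 = 0 + j1.973 Ω
Step 3 — Series combination: Z_total = R + L = 2750 + j1.973 Ω = 2750∠0.0° Ω.
Step 4 — Source phasor: V = 86.2∠0.0° V = 86.2 V.
Step 5 — Current: I = V / Z = 0.03135 - j2.249e-05 A = 0.03135∠-0.0° A.
Step 6 — Complex power: S = V·I* = 2.702 + j0.001938 VA.
Step 7 — Real power: P = Re(S) = 2.702 W.
Step 8 — Reactive power: Q = Im(S) = 0.001938 VAR.
Step 9 — Apparent power: |S| = 2.702 VA.
Step 10 — Power factor: PF = P/|S| = 1 (lagging).

(a) P = 2.702 W  (b) Q = 0.001938 VAR  (c) S = 2.702 VA  (d) PF = 1 (lagging)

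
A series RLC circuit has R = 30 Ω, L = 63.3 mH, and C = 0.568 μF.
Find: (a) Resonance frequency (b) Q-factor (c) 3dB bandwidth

Step 1 — Resonance: ω₀ = 1/√(LC) = 1/√(0.0633·5.68e-07) = 5274 rad/s.
Step 2 — f₀ = ω₀/(2π) = 839.4 Hz.
Step 3 — Series Q: Q = ω₀L/R = 5274·0.0633/30 = 11.13.
Step 4 — Bandwidth: Δω = ω₀/Q = 473.9 rad/s; BW = Δω/(2π) = 75.43 Hz.

(a) f₀ = 839.4 Hz  (b) Q = 11.13  (c) BW = 75.43 Hz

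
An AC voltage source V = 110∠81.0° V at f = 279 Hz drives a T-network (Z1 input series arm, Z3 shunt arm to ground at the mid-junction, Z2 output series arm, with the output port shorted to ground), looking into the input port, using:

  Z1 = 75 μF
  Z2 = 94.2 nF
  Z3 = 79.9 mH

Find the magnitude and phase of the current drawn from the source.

Step 1 — Angular frequency: ω = 2π·f = 2π·279 = 1753 rad/s.
Step 2 — Component impedances:
  Z1: Z = 1/(jωC) = -j/(ω·C) = 0 - j7.606 Ω
  Z2: Z = 1/(jωC) = -j/(ω·C) = 0 - j6056 Ω
  Z3: Z = jωL = j·1753·0.0799 = 0 + j140.1 Ω
Step 3 — With the output port shorted to ground, the output series arm Z2 runs from the junction to ground; the shunt arm Z3 also runs from the junction to ground. They appear in parallel: Z3 || Z2 = 0 + j143.4 Ω.
Step 4 — Series with input arm Z1: Z_in = Z1 + (Z3 || Z2) = 0 + j135.8 Ω = 135.8∠90.0° Ω.
Step 5 — Source phasor: V = 110∠81.0° V = 17.21 + j108.6 V.
Step 6 — Ohm's law: I = V / Z_total = (17.21 + j108.6) / (0 + j135.8) = 0.8002 - j0.1267 A.
Step 7 — Convert to polar: |I| = 0.8102 A, ∠I = -9.0°.

I = 0.8102∠-9.0° A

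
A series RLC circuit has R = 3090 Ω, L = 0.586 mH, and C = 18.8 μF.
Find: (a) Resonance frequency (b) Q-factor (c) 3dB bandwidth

Step 1 — Resonance: ω₀ = 1/√(LC) = 1/√(0.000586·1.88e-05) = 9527 rad/s.
Step 2 — f₀ = ω₀/(2π) = 1516 Hz.
Step 3 — Series Q: Q = ω₀L/R = 9527·0.000586/3090 = 0.001807.
Step 4 — Bandwidth: Δω = ω₀/Q = 5.273e+06 rad/s; BW = Δω/(2π) = 8.392e+05 Hz.

(a) f₀ = 1516 Hz  (b) Q = 0.001807  (c) BW = 8.392e+05 Hz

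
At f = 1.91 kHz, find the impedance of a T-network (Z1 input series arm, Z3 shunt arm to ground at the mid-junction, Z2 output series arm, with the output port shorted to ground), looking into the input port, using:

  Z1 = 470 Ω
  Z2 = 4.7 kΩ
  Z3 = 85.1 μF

Step 1 — Angular frequency: ω = 2π·f = 2π·1910 = 1.2e+04 rad/s.
Step 2 — Component impedances:
  Z1: Z = R = 470 Ω
  Z2: Z = R = 4700 Ω
  Z3: Z = 1/(jωC) = -j/(ω·C) = 0 - j0.9792 Ω
Step 3 — With the output port shorted to ground, the output series arm Z2 runs from the junction to ground; the shunt arm Z3 also runs from the junction to ground. They appear in parallel: Z3 || Z2 = 0.000204 - j0.9792 Ω.
Step 4 — Series with input arm Z1: Z_in = Z1 + (Z3 || Z2) = 470 - j0.9792 Ω = 470∠-0.1° Ω.

Z = 470 - j0.9792 Ω = 470∠-0.1° Ω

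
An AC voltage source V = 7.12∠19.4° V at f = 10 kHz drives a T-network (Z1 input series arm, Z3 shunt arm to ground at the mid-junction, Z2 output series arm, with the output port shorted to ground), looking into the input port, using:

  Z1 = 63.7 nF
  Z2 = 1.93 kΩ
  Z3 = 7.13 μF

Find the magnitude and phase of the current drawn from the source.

Step 1 — Angular frequency: ω = 2π·f = 2π·1e+04 = 6.283e+04 rad/s.
Step 2 — Component impedances:
  Z1: Z = 1/(jωC) = -j/(ω·C) = 0 - j249.9 Ω
  Z2: Z = R = 1930 Ω
  Z3: Z = 1/(jωC) = -j/(ω·C) = 0 - j2.232 Ω
Step 3 — With the output port shorted to ground, the output series arm Z2 runs from the junction to ground; the shunt arm Z3 also runs from the junction to ground. They appear in parallel: Z3 || Z2 = 0.002582 - j2.232 Ω.
Step 4 — Series with input arm Z1: Z_in = Z1 + (Z3 || Z2) = 0.002582 - j252.1 Ω = 252.1∠-90.0° Ω.
Step 5 — Source phasor: V = 7.12∠19.4° V = 6.716 + j2.365 V.
Step 6 — Ohm's law: I = V / Z_total = (6.716 + j2.365) / (0.002582 - j252.1) = -0.009382 + j0.02664 A.
Step 7 — Convert to polar: |I| = 0.02824 A, ∠I = 109.4°.

I = 0.02824∠109.4° A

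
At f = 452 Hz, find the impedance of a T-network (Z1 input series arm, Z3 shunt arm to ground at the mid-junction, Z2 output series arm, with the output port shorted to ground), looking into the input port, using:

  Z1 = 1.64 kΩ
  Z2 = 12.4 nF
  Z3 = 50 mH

Step 1 — Angular frequency: ω = 2π·f = 2π·452 = 2840 rad/s.
Step 2 — Component impedances:
  Z1: Z = R = 1640 Ω
  Z2: Z = 1/(jωC) = -j/(ω·C) = 0 - j2.84e+04 Ω
  Z3: Z = jωL = j·2840·0.05 = 0 + j142 Ω
Step 3 — With the output port shorted to ground, the output series arm Z2 runs from the junction to ground; the shunt arm Z3 also runs from the junction to ground. They appear in parallel: Z3 || Z2 = 0 + j142.7 Ω.
Step 4 — Series with input arm Z1: Z_in = Z1 + (Z3 || Z2) = 1640 + j142.7 Ω = 1646∠5.0° Ω.

Z = 1640 + j142.7 Ω = 1646∠5.0° Ω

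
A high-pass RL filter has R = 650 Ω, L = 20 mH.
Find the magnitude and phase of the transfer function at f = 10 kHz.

Step 1 — Angular frequency: ω = 2π·1e+04 = 6.283e+04 rad/s.
Step 2 — Transfer function: H(jω) = jωL/(R + jωL).
Step 3 — Numerator jωL = j·1257; denominator R + jωL = 650 + j1257.
Step 4 — H = 0.7889 + j0.4081.
Step 5 — Magnitude: |H| = 0.8882 (-1.0 dB); phase: φ = 27.4°.

|H| = 0.8882 (-1.0 dB), φ = 27.4°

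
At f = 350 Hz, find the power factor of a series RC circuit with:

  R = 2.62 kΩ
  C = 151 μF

Step 1 — Angular frequency: ω = 2π·f = 2π·350 = 2199 rad/s.
Step 2 — Component impedances:
  R: Z = R = 2620 Ω
  C: Z = 1/(jωC) = -j/(ω·C) = 0 - j3.011 Ω
Step 3 — Series combination: Z_total = R + C = 2620 - j3.011 Ω = 2620∠-0.1° Ω.
Step 4 — Power factor: PF = cos(φ) = Re(Z)/|Z| = 2620/2620 = 1.
Step 5 — Type: Im(Z) = -3.011 ⇒ leading (phase φ = -0.1°).

PF = 1 (leading, φ = -0.1°)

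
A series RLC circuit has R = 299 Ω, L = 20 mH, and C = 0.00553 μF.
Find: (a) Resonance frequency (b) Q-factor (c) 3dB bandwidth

Step 1 — Resonance: ω₀ = 1/√(LC) = 1/√(0.02·5.53e-09) = 9.509e+04 rad/s.
Step 2 — f₀ = ω₀/(2π) = 1.513e+04 Hz.
Step 3 — Series Q: Q = ω₀L/R = 9.509e+04·0.02/299 = 6.36.
Step 4 — Bandwidth: Δω = ω₀/Q = 1.495e+04 rad/s; BW = Δω/(2π) = 2379 Hz.

(a) f₀ = 1.513e+04 Hz  (b) Q = 6.36  (c) BW = 2379 Hz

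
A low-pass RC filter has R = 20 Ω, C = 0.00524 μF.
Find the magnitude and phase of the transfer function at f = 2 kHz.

Step 1 — Angular frequency: ω = 2π·2000 = 1.257e+04 rad/s.
Step 2 — Transfer function: H(jω) = 1/(1 + jωRC).
Step 3 — Denominator: 1 + jωRC = 1 + j·1.257e+04·20·5.24e-09 = 1 + j0.001317.
Step 4 — H = 1 - j0.001317.
Step 5 — Magnitude: |H| = 1 (-0.0 dB); phase: φ = -0.1°.

|H| = 1 (-0.0 dB), φ = -0.1°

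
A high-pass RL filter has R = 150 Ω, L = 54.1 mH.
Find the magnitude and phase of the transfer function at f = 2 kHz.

Step 1 — Angular frequency: ω = 2π·2000 = 1.257e+04 rad/s.
Step 2 — Transfer function: H(jω) = jωL/(R + jωL).
Step 3 — Numerator jωL = j·679.8; denominator R + jωL = 150 + j679.8.
Step 4 — H = 0.9536 + j0.2104.
Step 5 — Magnitude: |H| = 0.9765 (-0.2 dB); phase: φ = 12.4°.

|H| = 0.9765 (-0.2 dB), φ = 12.4°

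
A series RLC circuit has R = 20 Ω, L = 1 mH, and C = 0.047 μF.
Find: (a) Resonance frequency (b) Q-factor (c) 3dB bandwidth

Step 1 — Resonance: ω₀ = 1/√(LC) = 1/√(0.001·4.7e-08) = 1.459e+05 rad/s.
Step 2 — f₀ = ω₀/(2π) = 2.322e+04 Hz.
Step 3 — Series Q: Q = ω₀L/R = 1.459e+05·0.001/20 = 7.293.
Step 4 — Bandwidth: Δω = ω₀/Q = 2e+04 rad/s; BW = Δω/(2π) = 3183 Hz.

(a) f₀ = 2.322e+04 Hz  (b) Q = 7.293  (c) BW = 3183 Hz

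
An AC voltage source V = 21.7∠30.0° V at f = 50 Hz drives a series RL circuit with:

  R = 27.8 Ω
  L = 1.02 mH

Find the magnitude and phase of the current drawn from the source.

Step 1 — Angular frequency: ω = 2π·f = 2π·50 = 314.2 rad/s.
Step 2 — Component impedances:
  R: Z = R = 27.8 Ω
  L: Z = jωL = j·314.2·0.00102 = 0 + j0.3204 Ω
Step 3 — Series combination: Z_total = R + L = 27.8 + j0.3204 Ω = 27.8∠0.7° Ω.
Step 4 — Source phasor: V = 21.7∠30.0° V = 18.79 + j10.85 V.
Step 5 — Ohm's law: I = V / Z_total = (18.79 + j10.85) / (27.8 + j0.3204) = 0.6804 + j0.3824 A.
Step 6 — Convert to polar: |I| = 0.7805 A, ∠I = 29.3°.

I = 0.7805∠29.3° A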